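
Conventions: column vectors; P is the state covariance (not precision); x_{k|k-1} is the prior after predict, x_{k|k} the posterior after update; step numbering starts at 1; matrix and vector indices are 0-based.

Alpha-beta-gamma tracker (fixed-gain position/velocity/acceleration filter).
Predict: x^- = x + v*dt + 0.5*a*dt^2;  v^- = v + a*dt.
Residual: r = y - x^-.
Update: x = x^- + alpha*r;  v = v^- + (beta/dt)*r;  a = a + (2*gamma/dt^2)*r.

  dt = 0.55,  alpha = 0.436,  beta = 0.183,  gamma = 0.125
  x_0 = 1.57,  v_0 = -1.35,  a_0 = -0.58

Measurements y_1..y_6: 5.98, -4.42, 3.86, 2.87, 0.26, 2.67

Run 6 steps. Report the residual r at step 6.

resid = 0.6255

step 1: x_pred=0.7398  r=5.2402  x^+=3.0245  v^+=0.0746  a^+=3.7508
step 2: x_pred=3.6328  r=-8.0528  x^+=0.1218  v^+=-0.5419  a^+=-2.9045
step 3: x_pred=-0.6156  r=4.4756  x^+=1.3358  v^+=-0.6502  a^+=0.7943
step 4: x_pred=1.0983  r=1.7717  x^+=1.8708  v^+=0.3762  a^+=2.2586
step 5: x_pred=2.4193  r=-2.1593  x^+=1.4778  v^+=0.8999  a^+=0.4740
step 6: x_pred=2.0445  r=0.6255  x^+=2.3172  v^+=1.3688  a^+=0.9910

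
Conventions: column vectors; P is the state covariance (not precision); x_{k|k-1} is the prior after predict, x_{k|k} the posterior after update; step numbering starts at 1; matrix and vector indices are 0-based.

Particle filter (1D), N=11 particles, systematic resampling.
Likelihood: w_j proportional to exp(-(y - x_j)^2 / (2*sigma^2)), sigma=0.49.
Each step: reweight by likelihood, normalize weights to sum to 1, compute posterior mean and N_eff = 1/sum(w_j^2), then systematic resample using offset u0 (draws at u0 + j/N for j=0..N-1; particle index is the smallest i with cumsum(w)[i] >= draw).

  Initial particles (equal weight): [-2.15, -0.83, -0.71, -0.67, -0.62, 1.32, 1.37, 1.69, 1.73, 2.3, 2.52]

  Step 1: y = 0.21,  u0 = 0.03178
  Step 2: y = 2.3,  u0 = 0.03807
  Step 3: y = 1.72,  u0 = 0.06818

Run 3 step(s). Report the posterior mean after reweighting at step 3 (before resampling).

step 1: w=[0.0000, 0.1208, 0.1971, 0.2290, 0.2736, 0.0883, 0.0697, 0.0120, 0.0093, 0.0001, 0.0000]  mean=-0.3145  Neff=5.1644  idx=[1, 2, 2, 2, 3, 3, 4, 4, 4, 5, 6]
step 2: w=[0.0000, 0.0000, 0.0000, 0.0000, 0.0000, 0.0000, 0.0000, 0.0000, 0.0000, 0.4504, 0.5496]  mean=1.3475  Neff=1.9805  idx=[9, 9, 9, 9, 9, 10, 10, 10, 10, 10, 10]
step 3: w=[0.0871, 0.0871, 0.0871, 0.0871, 0.0871, 0.0941, 0.0941, 0.0941, 0.0941, 0.0941, 0.0941]  mean=1.3482  Neff=10.9835  idx=[0, 1, 2, 3, 4, 5, 6, 7, 8, 9, 10]

post_mean = 1.3482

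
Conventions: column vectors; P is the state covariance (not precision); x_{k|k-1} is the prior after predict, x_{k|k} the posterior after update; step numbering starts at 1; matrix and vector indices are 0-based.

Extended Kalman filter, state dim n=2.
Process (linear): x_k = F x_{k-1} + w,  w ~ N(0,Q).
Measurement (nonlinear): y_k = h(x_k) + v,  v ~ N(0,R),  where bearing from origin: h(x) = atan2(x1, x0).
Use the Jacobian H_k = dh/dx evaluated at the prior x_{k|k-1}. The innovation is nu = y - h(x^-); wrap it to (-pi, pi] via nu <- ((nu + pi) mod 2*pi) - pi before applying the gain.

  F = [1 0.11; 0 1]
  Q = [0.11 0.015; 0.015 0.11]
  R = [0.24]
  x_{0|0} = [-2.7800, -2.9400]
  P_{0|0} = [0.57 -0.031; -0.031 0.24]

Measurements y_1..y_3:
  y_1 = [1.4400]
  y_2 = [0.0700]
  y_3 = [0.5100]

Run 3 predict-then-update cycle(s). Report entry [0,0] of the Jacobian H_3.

H_jac[0,0] = 0.1182

step 1: x^-=[-3.1034, -2.9400]  P^-=[0.6761 0.0104; 0.0104 0.3500]  H_jac=[0.1609 -0.1698]  S=[0.2670]  K=[0.4007; -0.2163]  nu=[-2.4600]  x^+=[-4.0891, -2.4079]  P^+=[0.6332 0.0335; 0.0335 0.3375]
step 2: x^-=[-4.3540, -2.4079]  P^-=[0.7547 0.0857; 0.0857 0.4475]  H_jac=[0.0973 -0.1759]  S=[0.2581]  K=[0.2261; -0.2727]  nu=[2.7064]  x^+=[-3.7422, -3.1459]  P^+=[0.7415 0.1016; 0.1016 0.4283]
step 3: x^-=[-4.0882, -3.1459]  P^-=[0.8790 0.1637; 0.1637 0.5383]  H_jac=[0.1182 -0.1536]  S=[0.2590]  K=[0.3041; -0.2446]  nu=[2.9957]  x^+=[-3.1773, -3.8785]  P^+=[0.8551 0.1830; 0.1830 0.5228]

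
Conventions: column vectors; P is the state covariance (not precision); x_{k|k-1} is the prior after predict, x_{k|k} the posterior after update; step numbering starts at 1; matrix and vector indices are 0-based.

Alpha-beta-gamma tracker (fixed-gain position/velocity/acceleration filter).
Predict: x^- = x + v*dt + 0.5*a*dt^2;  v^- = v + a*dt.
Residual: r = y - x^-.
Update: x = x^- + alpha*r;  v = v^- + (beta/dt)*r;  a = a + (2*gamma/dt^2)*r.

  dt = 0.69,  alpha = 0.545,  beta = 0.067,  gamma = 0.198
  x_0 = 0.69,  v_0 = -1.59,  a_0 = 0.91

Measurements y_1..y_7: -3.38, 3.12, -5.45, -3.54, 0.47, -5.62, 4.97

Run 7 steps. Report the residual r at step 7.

step 1: x_pred=-0.1905  r=-3.1895  x^+=-1.9288  v^+=-1.2718  a^+=-1.7429
step 2: x_pred=-3.2212  r=6.3412  x^+=0.2347  v^+=-1.8587  a^+=3.5314
step 3: x_pred=-0.2071  r=-5.2429  x^+=-3.0645  v^+=0.0689  a^+=-0.8294
step 4: x_pred=-3.2144  r=-0.3256  x^+=-3.3918  v^+=-0.5350  a^+=-1.1003
step 5: x_pred=-4.0229  r=4.4929  x^+=-1.5743  v^+=-0.8579  a^+=2.6367
step 6: x_pred=-1.5385  r=-4.0815  x^+=-3.7629  v^+=0.5651  a^+=-0.7581
step 7: x_pred=-3.5534  r=8.5234  x^+=1.0918  v^+=0.8697  a^+=6.3314

resid = 8.5234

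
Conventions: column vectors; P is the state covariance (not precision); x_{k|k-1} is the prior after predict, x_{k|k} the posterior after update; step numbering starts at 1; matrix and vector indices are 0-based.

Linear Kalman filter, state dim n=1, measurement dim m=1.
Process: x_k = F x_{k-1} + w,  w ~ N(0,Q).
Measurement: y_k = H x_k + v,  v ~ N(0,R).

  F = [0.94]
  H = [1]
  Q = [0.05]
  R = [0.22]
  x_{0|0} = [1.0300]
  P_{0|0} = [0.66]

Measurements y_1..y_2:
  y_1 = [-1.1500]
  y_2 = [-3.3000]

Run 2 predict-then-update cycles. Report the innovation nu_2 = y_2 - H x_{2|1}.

step 1: x^-=[0.9682]  P^-=[0.6332]  S=[0.8532]  K=[0.7421]  nu=[-2.1182]  x^+=[-0.6038]  P^+=[0.1633]
step 2: x^-=[-0.5676]  P^-=[0.1943]  S=[0.4143]  K=[0.4689]  nu=[-2.7324]  x^+=[-1.8489]  P^+=[0.1032]

innov = [-2.7324]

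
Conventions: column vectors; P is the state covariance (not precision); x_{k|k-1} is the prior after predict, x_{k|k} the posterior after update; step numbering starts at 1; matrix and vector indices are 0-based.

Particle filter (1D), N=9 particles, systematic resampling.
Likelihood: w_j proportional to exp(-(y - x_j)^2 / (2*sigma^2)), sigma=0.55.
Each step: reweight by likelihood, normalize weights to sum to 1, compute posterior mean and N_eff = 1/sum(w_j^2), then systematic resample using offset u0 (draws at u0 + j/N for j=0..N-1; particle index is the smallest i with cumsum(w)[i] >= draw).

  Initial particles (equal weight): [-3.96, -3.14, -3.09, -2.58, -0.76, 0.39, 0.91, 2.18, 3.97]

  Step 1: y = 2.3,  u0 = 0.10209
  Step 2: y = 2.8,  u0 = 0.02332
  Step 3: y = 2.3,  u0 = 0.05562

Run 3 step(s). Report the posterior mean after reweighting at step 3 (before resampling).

post_mean = 2.1800

step 1: w=[0.0000, 0.0000, 0.0000, 0.0000, 0.0000, 0.0023, 0.0398, 0.9482, 0.0097]  mean=2.1425  Neff=1.1103  idx=[7, 7, 7, 7, 7, 7, 7, 7, 8]
step 2: w=[0.1220, 0.1220, 0.1220, 0.1220, 0.1220, 0.1220, 0.1220, 0.1220, 0.0240]  mean=2.2229  Neff=8.3574  idx=[0, 1, 2, 2, 3, 4, 5, 6, 7]
step 3: w=[0.1111, 0.1111, 0.1111, 0.1111, 0.1111, 0.1111, 0.1111, 0.1111, 0.1111]  mean=2.1800  Neff=9.0000  idx=[0, 1, 2, 3, 4, 5, 6, 7, 8]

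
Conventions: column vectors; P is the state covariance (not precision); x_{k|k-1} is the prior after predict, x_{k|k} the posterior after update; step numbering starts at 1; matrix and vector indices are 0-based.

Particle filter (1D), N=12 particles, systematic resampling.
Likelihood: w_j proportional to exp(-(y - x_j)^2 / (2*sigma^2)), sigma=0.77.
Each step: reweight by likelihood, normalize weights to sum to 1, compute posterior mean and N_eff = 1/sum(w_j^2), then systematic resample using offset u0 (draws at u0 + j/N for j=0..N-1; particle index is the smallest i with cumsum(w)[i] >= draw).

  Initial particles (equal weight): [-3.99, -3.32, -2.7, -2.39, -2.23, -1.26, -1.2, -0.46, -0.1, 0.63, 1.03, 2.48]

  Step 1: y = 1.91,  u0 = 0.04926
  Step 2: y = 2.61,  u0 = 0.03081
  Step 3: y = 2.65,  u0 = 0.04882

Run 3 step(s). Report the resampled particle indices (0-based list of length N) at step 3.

step 1: w=[0.0000, 0.0000, 0.0000, 0.0000, 0.0000, 0.0001, 0.0002, 0.0056, 0.0210, 0.1595, 0.3306, 0.4830]  mean=1.6337  Neff=2.7140  idx=[9, 9, 10, 10, 10, 10, 11, 11, 11, 11, 11, 11]
step 2: w=[0.0057, 0.0057, 0.0188, 0.0188, 0.0188, 0.0188, 0.1522, 0.1522, 0.1522, 0.1522, 0.1522, 0.1522]  mean=2.3499  Neff=7.1154  idx=[3, 6, 6, 7, 7, 8, 8, 9, 10, 10, 11, 11]
step 3: w=[0.0101, 0.0900, 0.0900, 0.0900, 0.0900, 0.0900, 0.0900, 0.0900, 0.0900, 0.0900, 0.0900, 0.0900]  mean=2.4654  Neff=11.2124  idx=[1, 2, 3, 4, 5, 6, 6, 7, 8, 9, 10, 11]

resampled_idx = [1, 2, 3, 4, 5, 6, 6, 7, 8, 9, 10, 11]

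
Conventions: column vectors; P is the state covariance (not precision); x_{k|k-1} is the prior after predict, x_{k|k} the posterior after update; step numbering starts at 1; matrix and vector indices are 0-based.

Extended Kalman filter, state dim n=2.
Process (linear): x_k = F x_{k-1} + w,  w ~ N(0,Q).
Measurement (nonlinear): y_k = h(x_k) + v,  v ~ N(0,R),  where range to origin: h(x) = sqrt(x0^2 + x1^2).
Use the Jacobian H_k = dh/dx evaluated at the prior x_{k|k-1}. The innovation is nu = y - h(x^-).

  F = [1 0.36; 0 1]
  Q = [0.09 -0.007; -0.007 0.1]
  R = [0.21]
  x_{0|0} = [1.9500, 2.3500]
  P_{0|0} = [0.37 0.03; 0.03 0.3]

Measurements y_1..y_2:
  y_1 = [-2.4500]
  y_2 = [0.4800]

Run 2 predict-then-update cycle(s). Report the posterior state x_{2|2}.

step 1: x^-=[2.7960, 2.3500]  P^-=[0.5205 0.1310; 0.1310 0.4000]  H_jac=[0.7655 0.6434]  S=[0.8097]  K=[0.5962; 0.4417]  nu=[-6.1024]  x^+=[-0.8423, -0.3456]  P^+=[0.2327 -0.0822; -0.0822 0.2420]
step 2: x^-=[-0.9668, -0.3456]  P^-=[0.2948 -0.0021; -0.0021 0.3420]  H_jac=[-0.9416 -0.3366]  S=[0.5088]  K=[-0.5442; -0.2224]  nu=[-0.5467]  x^+=[-0.6693, -0.2241]  P^+=[0.1441 -0.0637; -0.0637 0.3169]

x_post = [-0.6693, -0.2241]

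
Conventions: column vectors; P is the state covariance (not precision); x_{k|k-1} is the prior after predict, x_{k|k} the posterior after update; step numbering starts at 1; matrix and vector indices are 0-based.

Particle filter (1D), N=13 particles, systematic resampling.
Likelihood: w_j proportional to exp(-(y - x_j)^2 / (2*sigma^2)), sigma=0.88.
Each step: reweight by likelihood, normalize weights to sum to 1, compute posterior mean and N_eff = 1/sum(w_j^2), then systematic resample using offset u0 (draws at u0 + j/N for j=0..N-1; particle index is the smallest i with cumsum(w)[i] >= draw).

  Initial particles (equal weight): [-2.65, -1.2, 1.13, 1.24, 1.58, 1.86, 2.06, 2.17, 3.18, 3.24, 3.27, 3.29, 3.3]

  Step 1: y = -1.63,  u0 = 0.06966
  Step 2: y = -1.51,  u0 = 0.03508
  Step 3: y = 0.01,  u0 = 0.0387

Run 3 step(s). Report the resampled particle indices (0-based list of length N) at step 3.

step 1: w=[0.3617, 0.6283, 0.0052, 0.0035, 0.0009, 0.0003, 0.0001, 0.0001, 0.0000, 0.0000, 0.0000, 0.0000, 0.0000]  mean=-1.6999  Neff=1.9024  idx=[0, 0, 0, 0, 1, 1, 1, 1, 1, 1, 1, 1, 2]
step 2: w=[0.0467, 0.0467, 0.0467, 0.0467, 0.1015, 0.1015, 0.1015, 0.1015, 0.1015, 0.1015, 0.1015, 0.1015, 0.0012]  mean=-1.4679  Neff=10.9703  idx=[0, 2, 4, 4, 5, 6, 7, 7, 8, 9, 10, 10, 11]
step 3: w=[0.0024, 0.0024, 0.0905, 0.0905, 0.0905, 0.0905, 0.0905, 0.0905, 0.0905, 0.0905, 0.0905, 0.0905, 0.0905]  mean=-1.2070  Neff=11.1056  idx=[2, 3, 4, 4, 5, 6, 7, 8, 9, 10, 10, 11, 12]

resampled_idx = [2, 3, 4, 4, 5, 6, 7, 8, 9, 10, 10, 11, 12]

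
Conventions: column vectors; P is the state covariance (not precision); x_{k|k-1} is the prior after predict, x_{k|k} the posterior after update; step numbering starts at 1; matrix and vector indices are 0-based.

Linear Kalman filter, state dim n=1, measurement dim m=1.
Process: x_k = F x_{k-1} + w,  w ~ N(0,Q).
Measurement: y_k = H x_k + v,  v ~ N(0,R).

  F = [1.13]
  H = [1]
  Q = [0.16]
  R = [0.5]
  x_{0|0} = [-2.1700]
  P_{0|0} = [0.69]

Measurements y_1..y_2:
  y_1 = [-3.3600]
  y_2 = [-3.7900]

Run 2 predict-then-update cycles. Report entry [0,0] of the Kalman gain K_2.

step 1: x^-=[-2.4521]  P^-=[1.0411]  S=[1.5411]  K=[0.6755]  nu=[-0.9079]  x^+=[-3.0654]  P^+=[0.3378]
step 2: x^-=[-3.4639]  P^-=[0.5913]  S=[1.0913]  K=[0.5418]  nu=[-0.3261]  x^+=[-3.6406]  P^+=[0.2709]

K[0,0] = 0.5418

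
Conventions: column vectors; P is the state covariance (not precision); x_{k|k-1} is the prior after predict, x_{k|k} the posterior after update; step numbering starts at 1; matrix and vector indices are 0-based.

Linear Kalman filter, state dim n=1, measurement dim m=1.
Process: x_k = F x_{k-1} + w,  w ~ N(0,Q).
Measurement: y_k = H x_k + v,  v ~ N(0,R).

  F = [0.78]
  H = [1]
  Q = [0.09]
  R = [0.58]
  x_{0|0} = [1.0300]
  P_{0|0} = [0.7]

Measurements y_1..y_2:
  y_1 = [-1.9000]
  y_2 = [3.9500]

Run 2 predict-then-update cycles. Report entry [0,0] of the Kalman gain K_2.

step 1: x^-=[0.8034]  P^-=[0.5159]  S=[1.0959]  K=[0.4707]  nu=[-2.7034]  x^+=[-0.4692]  P^+=[0.2730]
step 2: x^-=[-0.3660]  P^-=[0.2561]  S=[0.8361]  K=[0.3063]  nu=[4.3160]  x^+=[0.9561]  P^+=[0.1777]

K[0,0] = 0.3063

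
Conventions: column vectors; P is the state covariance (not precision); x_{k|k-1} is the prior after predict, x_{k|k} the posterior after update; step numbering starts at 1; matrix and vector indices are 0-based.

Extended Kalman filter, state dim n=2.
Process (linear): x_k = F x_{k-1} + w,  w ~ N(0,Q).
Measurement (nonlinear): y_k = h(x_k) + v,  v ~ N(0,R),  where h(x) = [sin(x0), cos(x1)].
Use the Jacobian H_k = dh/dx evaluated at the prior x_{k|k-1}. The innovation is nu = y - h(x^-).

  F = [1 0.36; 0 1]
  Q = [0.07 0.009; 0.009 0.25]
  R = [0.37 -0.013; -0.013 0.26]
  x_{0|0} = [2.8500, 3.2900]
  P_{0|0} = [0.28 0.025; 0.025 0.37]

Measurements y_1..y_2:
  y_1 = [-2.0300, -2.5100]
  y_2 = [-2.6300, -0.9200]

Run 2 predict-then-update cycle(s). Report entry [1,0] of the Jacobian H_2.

H_jac[1,0] = 0.0000

step 1: x^-=[4.0344, 3.2900]  P^-=[0.4160 0.1672; 0.1672 0.6200]  H_jac=[-0.6272 0.0000; 0.0000 0.1479]  S=[0.5336 -0.0285; -0.0285 0.2736]  K=[-0.4868 0.0396; -0.1796 0.3164]  nu=[-1.2512, -1.5210]  x^+=[4.5831, 3.0335]  P^+=[0.2880 0.1125; 0.1125 0.5722]
step 2: x^-=[5.6752, 3.0335]  P^-=[0.5131 0.3275; 0.3275 0.8222]  H_jac=[0.8208 0.0000; 0.0000 -0.1079]  S=[0.7157 -0.0420; -0.0420 0.2696]  K=[0.5862 -0.0398; 0.3596 -0.2731]  nu=[-2.0588, 0.0742]  x^+=[4.4655, 2.2730]  P^+=[0.2649 0.1664; 0.1664 0.7013]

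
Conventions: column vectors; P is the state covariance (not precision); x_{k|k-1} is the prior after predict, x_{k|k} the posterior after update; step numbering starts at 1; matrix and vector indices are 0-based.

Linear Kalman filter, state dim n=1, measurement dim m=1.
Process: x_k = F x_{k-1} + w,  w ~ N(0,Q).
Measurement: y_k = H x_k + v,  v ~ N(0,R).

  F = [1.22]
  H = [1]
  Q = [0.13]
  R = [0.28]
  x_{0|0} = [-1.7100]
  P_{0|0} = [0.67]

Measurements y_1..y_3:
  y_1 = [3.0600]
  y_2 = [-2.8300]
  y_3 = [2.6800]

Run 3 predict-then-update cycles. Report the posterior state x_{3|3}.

step 1: x^-=[-2.0862]  P^-=[1.1272]  S=[1.4072]  K=[0.8010]  nu=[5.1462]  x^+=[2.0360]  P^+=[0.2243]
step 2: x^-=[2.4840]  P^-=[0.4638]  S=[0.7438]  K=[0.6236]  nu=[-5.3140]  x^+=[-0.8297]  P^+=[0.1746]
step 3: x^-=[-1.0122]  P^-=[0.3899]  S=[0.6699]  K=[0.5820]  nu=[3.6922]  x^+=[1.1367]  P^+=[0.1630]

x_post = [1.1367]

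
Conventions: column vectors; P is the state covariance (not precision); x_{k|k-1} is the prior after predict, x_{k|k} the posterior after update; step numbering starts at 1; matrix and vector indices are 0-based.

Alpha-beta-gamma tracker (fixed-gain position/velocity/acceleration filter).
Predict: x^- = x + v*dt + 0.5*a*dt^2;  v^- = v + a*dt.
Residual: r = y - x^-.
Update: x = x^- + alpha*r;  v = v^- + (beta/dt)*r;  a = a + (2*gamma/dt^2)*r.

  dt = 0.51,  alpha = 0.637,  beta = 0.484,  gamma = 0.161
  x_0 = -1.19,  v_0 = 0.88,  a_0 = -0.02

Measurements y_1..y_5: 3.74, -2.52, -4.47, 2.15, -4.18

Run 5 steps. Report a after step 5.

step 1: x_pred=-0.7438  r=4.4838  x^+=2.1124  v^+=5.1250  a^+=5.5309
step 2: x_pred=5.4454  r=-7.9654  x^+=0.3715  v^+=0.3864  a^+=-4.3302
step 3: x_pred=0.0054  r=-4.4754  x^+=-2.8454  v^+=-6.0692  a^+=-9.8707
step 4: x_pred=-7.2244  r=9.3744  x^+=-1.2529  v^+=-2.2067  a^+=1.7347
step 5: x_pred=-2.1528  r=-2.0272  x^+=-3.4441  v^+=-3.2459  a^+=-0.7750

a_post = -0.7750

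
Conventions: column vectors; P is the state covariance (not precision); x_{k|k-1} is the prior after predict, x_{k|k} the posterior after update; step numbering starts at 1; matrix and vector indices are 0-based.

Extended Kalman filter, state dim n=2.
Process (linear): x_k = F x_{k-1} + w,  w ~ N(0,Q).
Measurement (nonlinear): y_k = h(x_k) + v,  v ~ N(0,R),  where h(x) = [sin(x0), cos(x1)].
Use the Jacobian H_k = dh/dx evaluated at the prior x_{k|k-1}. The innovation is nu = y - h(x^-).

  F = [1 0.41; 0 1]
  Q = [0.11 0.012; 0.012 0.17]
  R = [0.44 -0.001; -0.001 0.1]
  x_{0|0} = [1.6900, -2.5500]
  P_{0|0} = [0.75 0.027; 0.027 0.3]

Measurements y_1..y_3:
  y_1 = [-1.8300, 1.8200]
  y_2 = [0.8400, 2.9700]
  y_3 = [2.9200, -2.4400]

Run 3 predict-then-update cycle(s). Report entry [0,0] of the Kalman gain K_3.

step 1: x^-=[0.6445, -2.5500]  P^-=[0.9326 0.1620; 0.1620 0.4700]  H_jac=[0.7994 0.0000; 0.0000 0.5577]  S=[1.0360 0.0712; 0.0712 0.2462]  K=[0.7085 0.1620; 0.0529 1.0494]  nu=[-2.4308, 2.6501]  x^+=[-0.6483, 0.1026]  P^+=[0.3898 0.0278; 0.0278 0.1881]
step 2: x^-=[-0.6063, 0.1026]  P^-=[0.5542 0.1169; 0.1169 0.3581]  H_jac=[0.8218 0.0000; 0.0000 -0.1024]  S=[0.8142 -0.0108; -0.0108 0.1038]  K=[0.5585 -0.0570; 0.1134 -0.3416]  nu=[1.4098, 1.9753]  x^+=[0.0685, -0.4122]  P^+=[0.2991 0.0612; 0.0612 0.3347]
step 3: x^-=[-0.1005, -0.4122]  P^-=[0.5155 0.2104; 0.2104 0.5047]  H_jac=[0.9950 0.0000; 0.0000 0.4006]  S=[0.9503 0.0829; 0.0829 0.1810]  K=[0.5199 0.2276; 0.1280 1.0585]  nu=[3.0203, -3.3562]  x^+=[0.7057, -3.5781]  P^+=[0.2297 0.0555; 0.0555 0.2639]

K[0,0] = 0.5199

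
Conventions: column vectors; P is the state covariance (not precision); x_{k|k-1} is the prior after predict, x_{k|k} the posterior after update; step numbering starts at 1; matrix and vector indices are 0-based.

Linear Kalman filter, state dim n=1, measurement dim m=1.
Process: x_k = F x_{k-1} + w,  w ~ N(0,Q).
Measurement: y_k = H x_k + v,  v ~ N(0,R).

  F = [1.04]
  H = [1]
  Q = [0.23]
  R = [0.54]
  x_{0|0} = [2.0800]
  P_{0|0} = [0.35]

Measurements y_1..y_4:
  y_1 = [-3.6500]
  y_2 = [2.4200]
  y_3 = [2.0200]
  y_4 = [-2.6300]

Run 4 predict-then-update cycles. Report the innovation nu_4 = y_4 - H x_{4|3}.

innov = [-4.0653]

step 1: x^-=[2.1632]  P^-=[0.6086]  S=[1.1486]  K=[0.5298]  nu=[-5.8132]  x^+=[-0.9169]  P^+=[0.2861]
step 2: x^-=[-0.9536]  P^-=[0.5395]  S=[1.0795]  K=[0.4998]  nu=[3.3736]  x^+=[0.7324]  P^+=[0.2699]
step 3: x^-=[0.7617]  P^-=[0.5219]  S=[1.0619]  K=[0.4915]  nu=[1.2583]  x^+=[1.3801]  P^+=[0.2654]
step 4: x^-=[1.4353]  P^-=[0.5171]  S=[1.0571]  K=[0.4891]  nu=[-4.0653]  x^+=[-0.5532]  P^+=[0.2641]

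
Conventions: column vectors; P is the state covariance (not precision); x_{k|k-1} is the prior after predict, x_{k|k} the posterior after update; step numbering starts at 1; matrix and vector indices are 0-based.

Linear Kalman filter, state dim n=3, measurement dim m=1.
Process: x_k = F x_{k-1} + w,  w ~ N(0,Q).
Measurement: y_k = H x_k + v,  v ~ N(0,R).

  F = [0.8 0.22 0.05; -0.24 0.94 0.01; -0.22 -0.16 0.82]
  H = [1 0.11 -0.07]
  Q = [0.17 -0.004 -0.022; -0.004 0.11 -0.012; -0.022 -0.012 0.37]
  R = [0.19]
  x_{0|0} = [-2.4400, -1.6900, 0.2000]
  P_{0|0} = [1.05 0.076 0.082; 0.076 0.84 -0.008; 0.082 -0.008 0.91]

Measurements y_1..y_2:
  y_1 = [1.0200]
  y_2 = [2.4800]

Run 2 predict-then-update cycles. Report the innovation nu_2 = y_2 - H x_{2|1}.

step 1: x^-=[-2.3138, -1.0010, 0.9712]  P^-=[0.9181 0.0210 -0.1610; 0.0210 0.8780 -0.1107; -0.1610 -0.1107 1.0321]  S=[1.1526]  K=[0.8083; 0.1087; -0.2129]  nu=[3.5119]  x^+=[0.5248, -0.6192, 0.2236]  P^+=[0.1650 -0.0803 0.0374; -0.0803 0.8643 -0.0840; 0.0374 -0.0840 0.9798]
step 2: x^-=[0.2948, -0.7058, 0.1669]  P^-=[0.2928 0.0831 -0.0175; 0.0831 0.9178 -0.1838; -0.0175 -0.1838 1.0619]  S=[0.5227]  K=[0.5800; 0.3768; -0.2144]  nu=[2.2745]  x^+=[1.6141, 0.1513, -0.3207]  P^+=[0.1169 -0.0311 0.0475; -0.0311 0.8436 -0.1416; 0.0475 -0.1416 1.0378]

innov = [2.2745]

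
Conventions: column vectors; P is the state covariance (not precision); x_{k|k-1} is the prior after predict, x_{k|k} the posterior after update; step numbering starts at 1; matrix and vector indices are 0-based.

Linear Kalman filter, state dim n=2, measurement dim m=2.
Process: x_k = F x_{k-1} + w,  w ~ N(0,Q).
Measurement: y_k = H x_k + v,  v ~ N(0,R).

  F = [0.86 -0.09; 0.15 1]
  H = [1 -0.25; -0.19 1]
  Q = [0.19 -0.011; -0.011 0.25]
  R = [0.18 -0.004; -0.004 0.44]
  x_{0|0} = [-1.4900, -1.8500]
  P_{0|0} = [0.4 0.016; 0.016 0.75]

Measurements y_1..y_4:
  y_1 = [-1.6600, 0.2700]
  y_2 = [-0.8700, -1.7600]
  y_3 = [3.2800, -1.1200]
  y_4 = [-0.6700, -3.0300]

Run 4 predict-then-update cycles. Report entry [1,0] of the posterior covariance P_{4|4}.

P_post[1,0] = 0.0507

step 1: x^-=[-1.1149, -2.0735]  P^-=[0.4894 -0.0134; -0.0134 1.0138]  S=[0.7395 -0.3644; -0.3644 1.4765]  K=[0.7183 0.1053; -0.0246 0.6823]  nu=[-1.0635, 2.1317]  x^+=[-1.6544, -0.5930]  P^+=[0.1467 0.0713; 0.0713 0.3138]
step 2: x^-=[-1.3694, -0.8412]  P^-=[0.2900 0.0400; 0.0400 0.5885]  S=[0.4868 -0.1643; -0.1643 1.0238]  K=[0.6029 0.0820; -0.0301 0.5626]  nu=[0.2891, -1.1790]  x^+=[-1.2918, -1.5132]  P^+=[0.1224 0.0569; 0.0569 0.2585]
step 3: x^-=[-0.9748, -1.7070]  P^-=[0.2738 0.0297; 0.0297 0.5283]  S=[0.4720 -0.1570; -0.1570 0.9669]  K=[0.5885 0.0725; -0.0392 0.5342]  nu=[3.8280, 0.4018]  x^+=[1.3072, -1.6424]  P^+=[0.1187 0.0521; 0.0521 0.2451]
step 4: x^-=[1.2720, -1.4463]  P^-=[0.2717 0.0263; 0.0263 0.5134]  S=[0.4706 -0.1564; -0.1564 0.9532]  K=[0.5865 0.0697; -0.0418 0.5265]  nu=[-2.3036, -1.3420]  x^+=[-0.1725, -2.0565]  P^+=[0.1180 0.0507; 0.0507 0.2415]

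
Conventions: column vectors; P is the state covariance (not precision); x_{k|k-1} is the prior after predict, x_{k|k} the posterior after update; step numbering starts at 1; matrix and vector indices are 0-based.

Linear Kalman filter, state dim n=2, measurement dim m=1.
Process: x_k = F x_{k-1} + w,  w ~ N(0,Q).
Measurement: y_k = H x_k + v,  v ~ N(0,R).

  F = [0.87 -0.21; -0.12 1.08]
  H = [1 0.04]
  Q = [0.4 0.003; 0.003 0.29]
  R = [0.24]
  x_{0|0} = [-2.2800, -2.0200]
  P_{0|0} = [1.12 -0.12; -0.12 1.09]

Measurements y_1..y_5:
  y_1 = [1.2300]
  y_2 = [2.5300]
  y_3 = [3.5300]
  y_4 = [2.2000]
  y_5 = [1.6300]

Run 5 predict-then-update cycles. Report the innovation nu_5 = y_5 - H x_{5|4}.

innov = [-1.5199]

step 1: x^-=[-1.5594, -1.9080]  P^-=[1.3396 -0.4769; -0.4769 1.6086]  S=[1.5441]  K=[0.8553; -0.2672]  nu=[2.8657]  x^+=[0.8915, -2.6737]  P^+=[0.2102 -0.1241; -0.1241 1.4984]
step 2: x^-=[1.3371, -2.9946]  P^-=[0.6705 -0.4785; -0.4785 2.0729]  S=[0.8756]  K=[0.7440; -0.4518]  nu=[1.3127]  x^+=[2.3137, -3.5876]  P^+=[0.1859 -0.1842; -0.1842 1.8942]
step 3: x^-=[2.7663, -4.1523]  P^-=[0.6916 -0.6237; -0.6237 2.5498]  S=[0.8857]  K=[0.7526; -0.5890]  nu=[0.9298]  x^+=[3.4661, -4.6999]  P^+=[0.1899 -0.2311; -0.2311 2.2425]
step 4: x^-=[4.0025, -5.4919]  P^-=[0.7270 -0.7483; -0.7483 2.9683]  S=[0.9119]  K=[0.7644; -0.6904]  nu=[-1.5828]  x^+=[2.7925, -4.3991]  P^+=[0.1941 -0.2670; -0.2670 2.5335]
step 5: x^-=[3.3533, -5.0861]  P^-=[0.7563 -0.8495; -0.8495 3.3171]  S=[0.9336]  K=[0.7736; -0.7678]  nu=[-1.5199]  x^+=[2.1775, -3.9191]  P^+=[0.1975 -0.2949; -0.2949 2.7667]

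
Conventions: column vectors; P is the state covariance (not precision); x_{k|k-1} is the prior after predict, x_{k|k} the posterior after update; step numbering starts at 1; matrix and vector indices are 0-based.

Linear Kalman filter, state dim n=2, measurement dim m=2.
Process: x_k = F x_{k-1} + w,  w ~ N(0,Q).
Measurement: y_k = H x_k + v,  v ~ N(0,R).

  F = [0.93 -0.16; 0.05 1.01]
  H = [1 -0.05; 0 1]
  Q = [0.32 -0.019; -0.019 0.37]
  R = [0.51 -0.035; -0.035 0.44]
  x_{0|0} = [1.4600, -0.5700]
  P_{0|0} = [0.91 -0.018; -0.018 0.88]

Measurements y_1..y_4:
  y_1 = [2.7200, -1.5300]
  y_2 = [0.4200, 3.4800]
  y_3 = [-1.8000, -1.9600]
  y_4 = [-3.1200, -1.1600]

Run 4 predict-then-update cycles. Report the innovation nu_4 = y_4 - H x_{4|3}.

step 1: x^-=[1.4490, -0.5027]  P^-=[1.1349 -0.1357; -0.1357 1.2681]  S=[1.6617 -0.2341; -0.2341 1.7081]  K=[0.6892 0.0150; -0.0155 0.7403]  nu=[1.2459, -1.0273]  x^+=[2.2922, -1.2825]  P^+=[0.3501 -0.0175; -0.0175 0.3263]
step 2: x^-=[2.3370, -1.1807]  P^-=[0.6364 -0.0718; -0.0718 0.7019]  S=[1.1553 -0.1419; -0.1419 1.1419]  K=[0.5547 0.0061; -0.0173 0.6125]  nu=[-1.9760, 4.6607]  x^+=[1.2692, 1.7083]  P^+=[0.2818 -0.0167; -0.0167 0.2701]
step 3: x^-=[0.9070, 1.7888]  P^-=[0.5757 -0.0651; -0.0651 0.6446]  S=[1.0938 -0.1324; -0.1324 1.0846]  K=[0.5298 0.0046; -0.0174 0.5922]  nu=[-2.6176, -3.7488]  x^+=[-0.4971, -0.3858]  P^+=[0.2692 -0.0165; -0.0165 0.2612]
step 4: x^-=[-0.4006, -0.4145]  P^-=[0.5645 -0.0641; -0.0641 0.6354]  S=[1.0825 -0.1308; -0.1308 1.0754]  K=[0.5249 0.0043; -0.0174 0.5887]  nu=[-2.7401, -0.7455]  x^+=[-1.8422, -0.8058]  P^+=[0.2667 -0.0165; -0.0165 0.2597]

innov = [-2.7401, -0.7455]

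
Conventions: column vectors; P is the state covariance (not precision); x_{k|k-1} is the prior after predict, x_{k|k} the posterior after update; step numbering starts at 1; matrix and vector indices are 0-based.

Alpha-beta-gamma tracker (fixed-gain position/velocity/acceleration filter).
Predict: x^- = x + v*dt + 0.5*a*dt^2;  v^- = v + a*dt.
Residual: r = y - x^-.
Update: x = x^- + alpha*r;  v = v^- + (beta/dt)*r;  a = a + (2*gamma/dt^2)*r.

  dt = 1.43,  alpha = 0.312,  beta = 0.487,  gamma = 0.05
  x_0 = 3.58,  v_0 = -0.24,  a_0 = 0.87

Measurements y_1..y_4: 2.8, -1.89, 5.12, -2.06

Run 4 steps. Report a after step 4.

a_post = 0.2358

step 1: x_pred=4.1263  r=-1.3263  x^+=3.7125  v^+=0.5524  a^+=0.8051
step 2: x_pred=5.3257  r=-7.2157  x^+=3.0744  v^+=-0.7536  a^+=0.4523
step 3: x_pred=2.4592  r=2.6608  x^+=3.2893  v^+=0.7993  a^+=0.5824
step 4: x_pred=5.0278  r=-7.0878  x^+=2.8164  v^+=-0.7817  a^+=0.2358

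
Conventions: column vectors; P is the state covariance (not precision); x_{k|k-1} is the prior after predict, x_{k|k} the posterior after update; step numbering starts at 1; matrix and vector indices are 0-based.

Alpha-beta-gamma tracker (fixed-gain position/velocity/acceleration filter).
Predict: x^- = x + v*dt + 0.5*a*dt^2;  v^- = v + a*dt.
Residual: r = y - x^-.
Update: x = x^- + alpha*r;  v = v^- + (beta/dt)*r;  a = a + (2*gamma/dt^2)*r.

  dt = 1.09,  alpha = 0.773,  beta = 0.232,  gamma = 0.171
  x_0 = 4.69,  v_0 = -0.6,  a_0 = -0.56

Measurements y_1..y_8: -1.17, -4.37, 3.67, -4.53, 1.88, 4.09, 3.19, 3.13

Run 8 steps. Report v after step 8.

v_post = 6.5290

step 1: x_pred=3.7033  r=-4.8733  x^+=-0.0638  v^+=-2.2477  a^+=-1.9628
step 2: x_pred=-3.6797  r=-0.6903  x^+=-4.2133  v^+=-4.5340  a^+=-2.1615
step 3: x_pred=-10.4395  r=14.1095  x^+=0.4672  v^+=-3.8870  a^+=1.9000
step 4: x_pred=-2.6410  r=-1.8890  x^+=-4.1012  v^+=-2.2181  a^+=1.3562
step 5: x_pred=-5.7133  r=7.5933  x^+=0.1563  v^+=0.8763  a^+=3.5420
step 6: x_pred=3.2156  r=0.8744  x^+=3.8915  v^+=4.9232  a^+=3.7936
step 7: x_pred=11.5114  r=-8.3214  x^+=5.0790  v^+=7.2871  a^+=1.3983
step 8: x_pred=13.8525  r=-10.7225  x^+=5.5640  v^+=6.5290  a^+=-1.6882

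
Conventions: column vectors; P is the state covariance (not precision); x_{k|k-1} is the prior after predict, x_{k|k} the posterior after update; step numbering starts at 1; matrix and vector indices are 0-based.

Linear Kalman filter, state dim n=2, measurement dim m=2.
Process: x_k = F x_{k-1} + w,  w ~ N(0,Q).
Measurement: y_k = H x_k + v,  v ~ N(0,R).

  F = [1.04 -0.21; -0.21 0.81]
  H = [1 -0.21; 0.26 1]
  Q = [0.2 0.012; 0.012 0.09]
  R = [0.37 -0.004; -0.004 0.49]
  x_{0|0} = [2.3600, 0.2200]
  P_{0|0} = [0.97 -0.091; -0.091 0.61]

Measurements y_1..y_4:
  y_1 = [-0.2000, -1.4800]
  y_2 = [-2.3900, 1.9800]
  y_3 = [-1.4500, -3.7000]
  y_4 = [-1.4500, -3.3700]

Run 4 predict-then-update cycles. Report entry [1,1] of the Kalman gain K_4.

step 1: x^-=[2.4082, -0.3174]  P^-=[1.3158 -0.3843; -0.3843 0.5640]  S=[1.8721 -0.1436; -0.1436 0.9431]  K=[0.7513 0.0697; -0.2335 0.4565]  nu=[-2.6749, -1.7887]  x^+=[0.2739, -0.5093]  P^+=[0.2695 -0.0389; -0.0389 0.2347]
step 2: x^-=[0.3918, -0.4701]  P^-=[0.5189 -0.1213; -0.1213 0.2691]  S=[0.9517 -0.0403; -0.0403 0.7311]  K=[0.5741 0.0502; -0.1735 0.3154]  nu=[-2.8805, 2.3482]  x^+=[-1.1440, 0.7703]  P^+=[0.2057 -0.0312; -0.0312 0.1633]
step 3: x^-=[-1.3515, 0.8642]  P^-=[0.4433 -0.0883; -0.0883 0.2168]  S=[0.8599 -0.0178; -0.0178 0.6909]  K=[0.5381 0.0528; -0.1499 0.2768]  nu=[0.0830, -4.2128]  x^+=[-1.5294, -0.3142]  P^+=[0.1933 -0.0265; -0.0265 0.1431]
step 4: x^-=[-1.5246, 0.0667]  P^-=[0.4270 -0.0781; -0.0781 0.2014]  S=[0.8387 -0.0091; -0.0091 0.6797]  K=[0.5293 0.0555; -0.1407 0.2646]  nu=[0.0886, -3.0403]  x^+=[-1.6466, -0.7503]  P^+=[0.1905 -0.0244; -0.0244 0.1366]

K[1,1] = 0.2646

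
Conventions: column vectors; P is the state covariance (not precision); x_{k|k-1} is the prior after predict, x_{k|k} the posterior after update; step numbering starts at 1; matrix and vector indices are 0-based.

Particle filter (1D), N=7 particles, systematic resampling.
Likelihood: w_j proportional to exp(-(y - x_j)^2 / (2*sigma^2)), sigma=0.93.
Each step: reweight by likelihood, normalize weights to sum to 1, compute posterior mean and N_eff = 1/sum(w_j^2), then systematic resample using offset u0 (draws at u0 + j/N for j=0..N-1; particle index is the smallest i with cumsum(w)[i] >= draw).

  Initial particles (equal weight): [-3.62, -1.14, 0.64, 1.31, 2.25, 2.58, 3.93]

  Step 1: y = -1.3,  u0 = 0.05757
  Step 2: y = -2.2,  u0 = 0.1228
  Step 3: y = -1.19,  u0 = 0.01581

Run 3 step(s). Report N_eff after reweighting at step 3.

step 1: w=[0.0383, 0.8467, 0.0976, 0.0167, 0.0006, 0.0001, 0.0000]  mean=-1.0177  Neff=1.3733  idx=[1, 1, 1, 1, 1, 1, 2]
step 2: w=[0.1662, 0.1662, 0.1662, 0.1662, 0.1662, 0.1662, 0.0030]  mean=-1.1347  Neff=6.0359  idx=[0, 1, 2, 3, 4, 5, 5]
step 3: w=[0.1429, 0.1429, 0.1429, 0.1429, 0.1429, 0.1429, 0.1429]  mean=-1.1400  Neff=7.0000  idx=[0, 1, 2, 3, 4, 5, 6]

N_eff = 7.0000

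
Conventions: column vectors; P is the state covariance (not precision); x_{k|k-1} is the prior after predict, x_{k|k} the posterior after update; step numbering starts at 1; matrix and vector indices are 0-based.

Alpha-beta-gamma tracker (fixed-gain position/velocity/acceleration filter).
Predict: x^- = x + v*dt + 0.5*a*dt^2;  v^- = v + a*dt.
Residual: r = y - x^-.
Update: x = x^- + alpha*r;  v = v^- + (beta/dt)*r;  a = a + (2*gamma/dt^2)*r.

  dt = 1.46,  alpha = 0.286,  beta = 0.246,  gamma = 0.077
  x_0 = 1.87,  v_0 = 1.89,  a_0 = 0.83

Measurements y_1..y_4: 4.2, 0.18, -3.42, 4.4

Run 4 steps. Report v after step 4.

step 1: x_pred=5.5140  r=-1.3140  x^+=5.1382  v^+=2.8804  a^+=0.7351
step 2: x_pred=10.1270  r=-9.9470  x^+=7.2822  v^+=2.2776  a^+=0.0164
step 3: x_pred=10.6250  r=-14.0450  x^+=6.6081  v^+=-0.0649  a^+=-0.9983
step 4: x_pred=5.4494  r=-1.0494  x^+=5.1493  v^+=-1.6992  a^+=-1.0741

v_post = -1.6992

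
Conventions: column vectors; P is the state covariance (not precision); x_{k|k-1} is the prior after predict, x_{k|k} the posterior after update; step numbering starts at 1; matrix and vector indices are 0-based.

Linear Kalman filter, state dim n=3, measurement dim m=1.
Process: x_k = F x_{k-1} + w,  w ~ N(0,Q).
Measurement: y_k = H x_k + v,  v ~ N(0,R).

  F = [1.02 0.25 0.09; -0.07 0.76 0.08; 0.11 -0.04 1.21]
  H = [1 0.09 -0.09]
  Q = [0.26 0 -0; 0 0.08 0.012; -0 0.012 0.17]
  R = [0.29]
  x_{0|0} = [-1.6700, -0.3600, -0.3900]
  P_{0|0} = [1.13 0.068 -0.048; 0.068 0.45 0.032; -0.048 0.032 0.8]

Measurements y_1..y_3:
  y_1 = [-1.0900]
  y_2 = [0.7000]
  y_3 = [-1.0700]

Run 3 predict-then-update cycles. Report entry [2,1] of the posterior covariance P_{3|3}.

step 1: x^-=[-1.8285, -0.1879, -0.6412]  P^-=[1.4976 0.0613 0.1583; 0.0613 0.3478 0.1059; 0.1583 0.1059 1.3392]  S=[1.7820]  K=[0.8355; 0.0466; 0.0266]  nu=[0.6977]  x^+=[-1.2456, -0.1554, -0.6227]  P^+=[0.2537 -0.0081 0.1188; -0.0081 0.3439 0.1037; 0.1188 0.1037 1.3379]
step 2: x^-=[-1.3654, -0.0807, -0.8842]  P^-=[0.5786 0.0688 0.3496; 0.0688 0.3006 0.2144; 0.3496 0.2144 2.1542]  S=[0.8345]  K=[0.6631; 0.0918; 0.2098]  nu=[1.9931]  x^+=[-0.0438, 0.1022, -0.4662]  P^+=[0.2117 0.0180 0.2335; 0.0180 0.2936 0.1983; 0.2335 0.1983 2.1174]
step 3: x^-=[-0.0611, 0.0435, -0.5730]  P^-=[0.5768 0.1047 0.6010; 0.1047 0.2837 0.3720; 0.6010 0.3720 3.3160]  S=[0.8006]  K=[0.6647; 0.1209; 0.4198]  nu=[-1.0644]  x^+=[-0.7685, -0.0852, -1.0198]  P^+=[0.2231 0.0404 0.3777; 0.0404 0.2720 0.3314; 0.3777 0.3314 3.1749]

P_post[2,1] = 0.3314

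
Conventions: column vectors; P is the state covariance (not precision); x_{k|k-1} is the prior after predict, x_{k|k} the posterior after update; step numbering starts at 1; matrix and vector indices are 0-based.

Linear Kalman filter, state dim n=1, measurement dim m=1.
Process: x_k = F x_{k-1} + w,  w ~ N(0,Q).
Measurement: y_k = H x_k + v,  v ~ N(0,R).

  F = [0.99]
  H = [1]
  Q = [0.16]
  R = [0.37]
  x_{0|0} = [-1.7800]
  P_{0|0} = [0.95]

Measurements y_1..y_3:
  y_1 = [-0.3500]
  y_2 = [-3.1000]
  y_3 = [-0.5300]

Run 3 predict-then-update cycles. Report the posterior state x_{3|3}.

step 1: x^-=[-1.7622]  P^-=[1.0911]  S=[1.4611]  K=[0.7468]  nu=[1.4122]  x^+=[-0.7076]  P^+=[0.2763]
step 2: x^-=[-0.7005]  P^-=[0.4308]  S=[0.8008]  K=[0.5380]  nu=[-2.3995]  x^+=[-1.9914]  P^+=[0.1990]
step 3: x^-=[-1.9715]  P^-=[0.3551]  S=[0.7251]  K=[0.4897]  nu=[1.4415]  x^+=[-1.2656]  P^+=[0.1812]

x_post = [-1.2656]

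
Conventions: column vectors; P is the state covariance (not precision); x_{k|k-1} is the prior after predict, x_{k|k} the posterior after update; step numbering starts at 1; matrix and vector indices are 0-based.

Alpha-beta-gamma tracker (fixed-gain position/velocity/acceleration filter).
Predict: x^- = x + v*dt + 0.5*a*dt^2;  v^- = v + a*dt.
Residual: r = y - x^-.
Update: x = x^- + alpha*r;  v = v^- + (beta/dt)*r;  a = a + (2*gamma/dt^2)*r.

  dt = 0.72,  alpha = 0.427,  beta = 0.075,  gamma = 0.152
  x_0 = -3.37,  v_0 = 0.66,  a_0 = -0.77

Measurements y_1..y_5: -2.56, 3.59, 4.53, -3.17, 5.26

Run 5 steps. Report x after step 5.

step 1: x_pred=-3.0944  r=0.5344  x^+=-2.8662  v^+=0.1613  a^+=-0.4566
step 2: x_pred=-2.8684  r=6.4584  x^+=-0.1107  v^+=0.5052  a^+=3.3307
step 3: x_pred=1.1164  r=3.4136  x^+=2.5740  v^+=3.2590  a^+=5.3325
step 4: x_pred=6.3027  r=-9.4727  x^+=2.2578  v^+=6.1116  a^+=-0.2224
step 5: x_pred=6.6006  r=-1.3406  x^+=6.0281  v^+=5.8119  a^+=-1.0086

x_post = 6.0281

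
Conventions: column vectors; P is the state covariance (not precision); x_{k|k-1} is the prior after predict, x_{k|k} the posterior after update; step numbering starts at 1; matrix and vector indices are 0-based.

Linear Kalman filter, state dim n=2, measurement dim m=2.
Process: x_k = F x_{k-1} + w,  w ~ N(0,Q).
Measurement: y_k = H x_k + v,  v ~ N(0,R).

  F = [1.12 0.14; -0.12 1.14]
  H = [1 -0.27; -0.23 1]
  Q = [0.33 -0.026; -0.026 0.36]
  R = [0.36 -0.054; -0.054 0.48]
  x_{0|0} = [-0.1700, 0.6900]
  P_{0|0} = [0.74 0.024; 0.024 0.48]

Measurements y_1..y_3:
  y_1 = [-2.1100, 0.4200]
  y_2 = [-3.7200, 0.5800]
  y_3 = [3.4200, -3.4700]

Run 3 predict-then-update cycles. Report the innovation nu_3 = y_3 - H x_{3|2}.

innov = [6.9310, -4.8234]

step 1: x^-=[-0.0938, 0.8070]  P^-=[1.2752 -0.0186; -0.0186 0.9879]  S=[1.7173 -0.6338; -0.6338 1.5439]  K=[0.7907 0.1226; 0.0837 0.6770]  nu=[-1.7983, -0.4086]  x^+=[-1.5659, 0.3799]  P^+=[0.3011 0.0854; 0.0854 0.3401]
step 2: x^-=[-1.7006, 0.6210]  P^-=[0.7412 0.0954; 0.0954 0.7829]  S=[1.1067 -0.3345; -0.3345 1.2583]  K=[0.6833 0.1220; 0.0848 0.6274]  nu=[-1.8517, -0.4321]  x^+=[-3.0186, 0.1928]  P^+=[0.2615 0.0818; 0.0818 0.3154]
step 3: x^-=[-3.3538, 0.5820]  P^-=[0.6898 0.0923; 0.0923 0.7512]  S=[1.0548 -0.3175; -0.3175 1.2253]  K=[0.6660 0.1184; 0.0808 0.6167]  nu=[6.9310, -4.8234]  x^+=[0.6914, -1.8326]  P^+=[0.2548 0.0795; 0.0795 0.3099]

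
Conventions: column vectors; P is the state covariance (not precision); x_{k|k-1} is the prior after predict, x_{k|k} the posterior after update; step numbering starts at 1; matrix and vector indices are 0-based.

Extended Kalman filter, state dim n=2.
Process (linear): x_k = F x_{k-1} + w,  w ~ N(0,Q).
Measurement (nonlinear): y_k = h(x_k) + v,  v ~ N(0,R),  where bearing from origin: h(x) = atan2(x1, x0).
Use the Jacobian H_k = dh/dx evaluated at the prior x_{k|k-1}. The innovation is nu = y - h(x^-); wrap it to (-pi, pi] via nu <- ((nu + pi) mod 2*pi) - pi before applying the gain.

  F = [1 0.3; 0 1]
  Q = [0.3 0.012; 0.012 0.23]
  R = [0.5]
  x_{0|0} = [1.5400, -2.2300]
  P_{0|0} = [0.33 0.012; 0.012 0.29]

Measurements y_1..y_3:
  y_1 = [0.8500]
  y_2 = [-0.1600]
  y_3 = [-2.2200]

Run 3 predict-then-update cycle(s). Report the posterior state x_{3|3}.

x_post = [0.3917, -2.1360]

step 1: x^-=[0.8710, -2.2300]  P^-=[0.6633 0.1110; 0.1110 0.5200]  H_jac=[0.3891 0.1520]  S=[0.6255]  K=[0.4395; 0.1954]  nu=[2.0484]  x^+=[1.7713, -1.8298]  P^+=[0.5425 0.0573; 0.0573 0.4961]
step 2: x^-=[1.2224, -1.8298]  P^-=[0.9215 0.2181; 0.2181 0.7261]  H_jac=[0.3779 0.2524]  S=[0.7195]  K=[0.5605; 0.3693]  nu=[0.8218]  x^+=[1.6830, -1.5263]  P^+=[0.6954 0.0692; 0.0692 0.6280]
step 3: x^-=[1.2252, -1.5263]  P^-=[1.0935 0.2696; 0.2696 0.8580]  H_jac=[0.3985 0.3198]  S=[0.8301]  K=[0.6288; 0.4600]  nu=[-1.3256]  x^+=[0.3917, -2.1360]  P^+=[0.7653 0.0295; 0.0295 0.6823]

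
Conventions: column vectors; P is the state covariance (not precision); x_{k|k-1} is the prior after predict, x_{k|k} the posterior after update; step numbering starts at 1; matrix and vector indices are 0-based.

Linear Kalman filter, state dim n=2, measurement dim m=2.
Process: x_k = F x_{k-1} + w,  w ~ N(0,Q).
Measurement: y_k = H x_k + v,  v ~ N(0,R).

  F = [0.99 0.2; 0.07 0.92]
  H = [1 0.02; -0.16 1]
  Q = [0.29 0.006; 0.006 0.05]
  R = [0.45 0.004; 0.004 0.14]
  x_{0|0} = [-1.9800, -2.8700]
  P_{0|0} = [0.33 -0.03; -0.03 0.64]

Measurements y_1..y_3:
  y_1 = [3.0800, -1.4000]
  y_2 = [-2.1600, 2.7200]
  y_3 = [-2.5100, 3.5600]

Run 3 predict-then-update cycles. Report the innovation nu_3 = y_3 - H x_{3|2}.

innov = [-1.5727, 2.9758]

step 1: x^-=[-2.5342, -2.7790]  P^-=[0.6272 0.1189; 0.1189 0.5894]  S=[1.0821 0.0339; 0.0339 0.7075]  K=[0.5818 -0.0017; 0.0956 0.8017]  nu=[5.6698, 0.9735]  x^+=[0.7628, -1.4565]  P^+=[0.2609 0.0438; 0.0438 0.1196]
step 2: x^-=[0.4639, -1.2865]  P^-=[0.5679 0.0866; 0.0866 0.1582]  S=[1.0214 0.0027; 0.0027 0.2850]  K=[0.5577 -0.0200; 0.0866 0.5056]  nu=[-2.5981, 4.0808]  x^+=[-1.0669, 0.5517]  P^+=[0.2501 0.0394; 0.0394 0.0774]
step 3: x^-=[-0.9459, 0.4328]  P^-=[0.5538 0.0741; 0.0741 0.1219]  S=[1.0069 -0.0084; -0.0084 0.2523]  K=[0.5512 -0.0394; 0.0796 0.4386]  nu=[-1.5727, 2.9758]  x^+=[-1.9302, 1.6128]  P^+=[0.2472 0.0362; 0.0362 0.0675]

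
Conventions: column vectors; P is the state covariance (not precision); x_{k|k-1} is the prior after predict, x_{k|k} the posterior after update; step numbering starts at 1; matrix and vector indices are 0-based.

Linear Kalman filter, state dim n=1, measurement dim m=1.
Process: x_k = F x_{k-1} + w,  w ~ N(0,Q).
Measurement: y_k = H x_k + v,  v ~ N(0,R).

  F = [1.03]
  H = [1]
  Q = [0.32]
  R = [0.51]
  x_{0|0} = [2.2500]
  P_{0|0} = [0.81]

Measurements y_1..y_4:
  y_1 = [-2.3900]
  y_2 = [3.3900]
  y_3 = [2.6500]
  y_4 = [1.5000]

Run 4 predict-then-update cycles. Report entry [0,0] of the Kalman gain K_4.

K[0,0] = 0.5485

step 1: x^-=[2.3175]  P^-=[1.1793]  S=[1.6893]  K=[0.6981]  nu=[-4.7075]  x^+=[-0.9688]  P^+=[0.3560]
step 2: x^-=[-0.9979]  P^-=[0.6977]  S=[1.2077]  K=[0.5777]  nu=[4.3879]  x^+=[1.5371]  P^+=[0.2946]
step 3: x^-=[1.5832]  P^-=[0.6326]  S=[1.1426]  K=[0.5536]  nu=[1.0668]  x^+=[2.1738]  P^+=[0.2824]
step 4: x^-=[2.2390]  P^-=[0.6196]  S=[1.1296]  K=[0.5485]  nu=[-0.7390]  x^+=[1.8337]  P^+=[0.2797]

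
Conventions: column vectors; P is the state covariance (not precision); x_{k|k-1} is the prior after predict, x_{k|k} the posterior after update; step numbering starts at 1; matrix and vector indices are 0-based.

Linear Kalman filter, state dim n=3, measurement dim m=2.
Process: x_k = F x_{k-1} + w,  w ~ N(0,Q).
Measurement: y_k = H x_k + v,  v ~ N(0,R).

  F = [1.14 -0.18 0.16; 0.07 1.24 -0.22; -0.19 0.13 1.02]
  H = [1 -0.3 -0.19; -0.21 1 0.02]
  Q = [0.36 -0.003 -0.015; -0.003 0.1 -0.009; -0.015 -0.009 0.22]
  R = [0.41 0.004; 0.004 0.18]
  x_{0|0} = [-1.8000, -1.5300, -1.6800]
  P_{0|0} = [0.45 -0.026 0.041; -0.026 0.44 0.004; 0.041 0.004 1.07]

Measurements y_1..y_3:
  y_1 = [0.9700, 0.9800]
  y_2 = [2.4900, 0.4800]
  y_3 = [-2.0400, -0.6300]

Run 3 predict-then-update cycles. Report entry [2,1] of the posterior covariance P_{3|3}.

step 1: x^-=[-2.0454, -1.6536, -1.5705]  P^-=[1.0119 -0.1483 0.0929; -0.1483 0.8226 -0.1687; 0.0929 -0.1687 1.3434]  S=[1.5788 -0.5793; -0.5793 1.1025]  K=[0.6671 0.0250; 0.0658 0.8059; -0.1542 -0.2274]  nu=[2.2209, 2.2355]  x^+=[-0.5080, 0.2941, -2.4213]  P^+=[0.3280 0.0726 0.1715; 0.0726 0.1612 -0.0313; 0.1715 -0.0313 1.2895]
step 2: x^-=[-1.0194, 0.8618, -2.3349]  P^-=[0.8590 -0.0050 0.3331; -0.0050 0.4363 -0.3125; 0.3331 -0.3125 1.4978]  S=[1.2031 -0.2371; -0.2371 0.6416]  K=[0.6554 -0.0364; 0.0742 0.6993; 0.0108 -0.5454]  nu=[3.3243, -0.5491]  x^+=[1.1795, 0.7244, -1.9995]  P^+=[0.3300 0.0608 0.2270; 0.0608 0.1405 -0.0765; 0.2270 -0.0765 1.3040]
step 3: x^-=[0.8943, 1.4207, -2.1694]  P^-=[0.8890 -0.0413 0.4037; -0.0413 0.4261 -0.3660; 0.4037 -0.3660 1.4796]  S=[1.2205 -0.2641; -0.2641 0.6452]  K=[0.6605 -0.0705; 0.0678 0.6902; 0.0539 -0.6308]  nu=[-2.9202, -1.8196]  x^+=[-0.9063, -0.0331, -1.1790]  P^+=[0.3288 0.0546 0.2205; 0.0546 0.1378 -0.0911; 0.2205 -0.0911 1.2014]

P_post[2,1] = -0.0911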